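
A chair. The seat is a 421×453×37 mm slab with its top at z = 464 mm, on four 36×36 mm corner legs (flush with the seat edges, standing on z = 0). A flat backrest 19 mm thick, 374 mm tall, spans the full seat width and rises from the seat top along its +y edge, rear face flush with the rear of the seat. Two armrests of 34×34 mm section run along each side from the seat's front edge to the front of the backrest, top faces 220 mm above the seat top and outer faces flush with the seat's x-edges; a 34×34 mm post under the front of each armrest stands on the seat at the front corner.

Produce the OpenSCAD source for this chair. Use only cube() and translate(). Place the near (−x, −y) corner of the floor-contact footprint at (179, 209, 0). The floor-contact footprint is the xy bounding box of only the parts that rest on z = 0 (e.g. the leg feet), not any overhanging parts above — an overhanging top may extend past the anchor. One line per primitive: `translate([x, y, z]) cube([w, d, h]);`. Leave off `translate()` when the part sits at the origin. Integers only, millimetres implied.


translate([179, 209, 427]) cube([421, 453, 37]);
translate([179, 209, 0]) cube([36, 36, 427]);
translate([564, 209, 0]) cube([36, 36, 427]);
translate([179, 626, 0]) cube([36, 36, 427]);
translate([564, 626, 0]) cube([36, 36, 427]);
translate([179, 643, 464]) cube([421, 19, 374]);
translate([179, 209, 650]) cube([34, 434, 34]);
translate([566, 209, 650]) cube([34, 434, 34]);
translate([179, 209, 464]) cube([34, 34, 186]);
translate([566, 209, 464]) cube([34, 34, 186]);


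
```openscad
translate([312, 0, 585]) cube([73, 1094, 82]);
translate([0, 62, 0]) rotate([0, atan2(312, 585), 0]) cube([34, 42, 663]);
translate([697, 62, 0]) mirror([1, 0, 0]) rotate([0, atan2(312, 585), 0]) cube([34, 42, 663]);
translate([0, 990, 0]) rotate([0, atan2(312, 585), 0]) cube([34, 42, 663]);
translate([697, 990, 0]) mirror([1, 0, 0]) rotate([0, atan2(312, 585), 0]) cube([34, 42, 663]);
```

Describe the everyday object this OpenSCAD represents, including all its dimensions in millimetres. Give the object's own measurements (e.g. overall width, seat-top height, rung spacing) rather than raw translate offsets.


A sawhorse. A 73×1094×82 mm beam (x, y, z) sits on two A-frame leg pairs. Each pair is two raked legs of 34×42 mm section (42 mm along y) splaying symmetrically in x. Each leg rises 585 mm vertically over 312 mm of horizontal reach and is 663 mm long along its own axis. Every leg's outer bottom edge rests on the floor and its outer top edge meets a bottom edge of the beam — the left legs (tilting toward +x) meet the beam's −x bottom edge, the right legs (their mirror images, tilting toward −x) meet its +x bottom edge — so the leg tops tuck under the beam, the beam's underside is 585 mm above the floor, and the feet are 697 mm apart outside-to-outside with the beam centred between them. The two leg pairs are set in 62 mm from either end of the beam.


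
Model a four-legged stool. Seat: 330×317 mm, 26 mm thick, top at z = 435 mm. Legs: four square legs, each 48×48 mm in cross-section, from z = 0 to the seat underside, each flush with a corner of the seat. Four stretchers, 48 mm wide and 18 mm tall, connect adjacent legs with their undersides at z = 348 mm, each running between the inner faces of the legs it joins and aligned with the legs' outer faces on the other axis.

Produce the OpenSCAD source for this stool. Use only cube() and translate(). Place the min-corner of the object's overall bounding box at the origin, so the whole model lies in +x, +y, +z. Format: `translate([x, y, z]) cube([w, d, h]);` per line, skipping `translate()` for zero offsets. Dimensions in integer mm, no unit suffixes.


translate([0, 0, 409]) cube([330, 317, 26]);
cube([48, 48, 409]);
translate([282, 0, 0]) cube([48, 48, 409]);
translate([0, 269, 0]) cube([48, 48, 409]);
translate([282, 269, 0]) cube([48, 48, 409]);
translate([48, 0, 348]) cube([234, 48, 18]);
translate([48, 269, 348]) cube([234, 48, 18]);
translate([0, 48, 348]) cube([48, 221, 18]);
translate([282, 48, 348]) cube([48, 221, 18]);


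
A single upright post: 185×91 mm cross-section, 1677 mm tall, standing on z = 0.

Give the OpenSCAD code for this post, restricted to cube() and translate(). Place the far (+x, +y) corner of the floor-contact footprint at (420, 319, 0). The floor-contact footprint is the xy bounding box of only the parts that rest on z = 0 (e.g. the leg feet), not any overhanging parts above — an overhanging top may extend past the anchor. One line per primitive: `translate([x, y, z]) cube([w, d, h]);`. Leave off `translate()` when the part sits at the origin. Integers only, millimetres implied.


translate([235, 228, 0]) cube([185, 91, 1677]);


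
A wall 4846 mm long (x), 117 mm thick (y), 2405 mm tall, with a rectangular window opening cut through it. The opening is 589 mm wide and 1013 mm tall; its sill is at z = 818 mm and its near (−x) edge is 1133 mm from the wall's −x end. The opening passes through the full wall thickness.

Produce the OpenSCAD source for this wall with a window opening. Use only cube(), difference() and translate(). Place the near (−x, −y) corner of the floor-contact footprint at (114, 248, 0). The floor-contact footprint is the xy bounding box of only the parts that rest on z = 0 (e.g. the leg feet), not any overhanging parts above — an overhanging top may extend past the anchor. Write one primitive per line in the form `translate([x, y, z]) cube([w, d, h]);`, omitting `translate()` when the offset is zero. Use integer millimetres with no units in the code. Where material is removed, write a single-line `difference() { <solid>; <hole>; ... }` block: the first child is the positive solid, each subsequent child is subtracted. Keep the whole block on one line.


difference() { translate([114, 248, 0]) cube([4846, 117, 2405]); translate([1247, 248, 818]) cube([589, 117, 1013]); }


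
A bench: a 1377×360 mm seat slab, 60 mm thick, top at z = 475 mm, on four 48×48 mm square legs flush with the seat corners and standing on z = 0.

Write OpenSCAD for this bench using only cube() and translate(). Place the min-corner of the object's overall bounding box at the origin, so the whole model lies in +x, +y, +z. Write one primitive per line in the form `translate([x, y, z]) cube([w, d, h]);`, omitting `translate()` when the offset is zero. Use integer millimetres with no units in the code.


translate([0, 0, 415]) cube([1377, 360, 60]);
cube([48, 48, 415]);
translate([0, 312, 0]) cube([48, 48, 415]);
translate([1329, 0, 0]) cube([48, 48, 415]);
translate([1329, 312, 0]) cube([48, 48, 415]);


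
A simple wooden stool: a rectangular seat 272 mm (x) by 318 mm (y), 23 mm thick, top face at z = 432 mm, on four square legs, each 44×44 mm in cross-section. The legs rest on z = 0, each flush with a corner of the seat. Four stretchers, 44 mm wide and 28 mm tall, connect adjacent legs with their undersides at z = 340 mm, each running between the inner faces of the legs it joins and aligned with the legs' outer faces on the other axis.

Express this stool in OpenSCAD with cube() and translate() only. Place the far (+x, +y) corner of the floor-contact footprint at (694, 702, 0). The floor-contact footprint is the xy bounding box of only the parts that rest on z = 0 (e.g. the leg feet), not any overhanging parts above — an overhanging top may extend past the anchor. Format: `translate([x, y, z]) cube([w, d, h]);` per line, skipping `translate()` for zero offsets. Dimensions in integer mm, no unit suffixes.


translate([422, 384, 409]) cube([272, 318, 23]);
translate([422, 384, 0]) cube([44, 44, 409]);
translate([650, 384, 0]) cube([44, 44, 409]);
translate([422, 658, 0]) cube([44, 44, 409]);
translate([650, 658, 0]) cube([44, 44, 409]);
translate([466, 384, 340]) cube([184, 44, 28]);
translate([466, 658, 340]) cube([184, 44, 28]);
translate([422, 428, 340]) cube([44, 230, 28]);
translate([650, 428, 340]) cube([44, 230, 28]);


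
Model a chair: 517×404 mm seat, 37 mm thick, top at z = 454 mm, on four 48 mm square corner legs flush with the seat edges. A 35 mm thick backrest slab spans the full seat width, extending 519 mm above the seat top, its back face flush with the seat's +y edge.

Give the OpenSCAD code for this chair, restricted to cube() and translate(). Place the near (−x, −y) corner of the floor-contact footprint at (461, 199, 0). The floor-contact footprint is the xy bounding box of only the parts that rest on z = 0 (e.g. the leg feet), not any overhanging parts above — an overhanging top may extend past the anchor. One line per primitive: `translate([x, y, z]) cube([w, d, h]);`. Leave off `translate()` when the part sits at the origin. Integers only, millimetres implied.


// leg_h = 454 - 37 = 417
translate([461, 199, 417]) cube([517, 404, 37]);
translate([461, 199, 0]) cube([48, 48, 417]);
translate([930, 199, 0]) cube([48, 48, 417]);
translate([461, 555, 0]) cube([48, 48, 417]);
translate([930, 555, 0]) cube([48, 48, 417]);
translate([461, 568, 454]) cube([517, 35, 519]);


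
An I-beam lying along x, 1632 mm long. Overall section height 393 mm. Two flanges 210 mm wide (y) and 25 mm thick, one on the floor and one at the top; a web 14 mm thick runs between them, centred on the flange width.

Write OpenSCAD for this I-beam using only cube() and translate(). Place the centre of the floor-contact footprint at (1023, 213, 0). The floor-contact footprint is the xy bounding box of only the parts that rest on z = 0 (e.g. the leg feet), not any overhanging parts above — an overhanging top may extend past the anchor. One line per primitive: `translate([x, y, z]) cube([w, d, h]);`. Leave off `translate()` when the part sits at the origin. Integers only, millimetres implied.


translate([207, 108, 0]) cube([1632, 210, 25]);
translate([207, 206, 25]) cube([1632, 14, 343]);
translate([207, 108, 368]) cube([1632, 210, 25]);


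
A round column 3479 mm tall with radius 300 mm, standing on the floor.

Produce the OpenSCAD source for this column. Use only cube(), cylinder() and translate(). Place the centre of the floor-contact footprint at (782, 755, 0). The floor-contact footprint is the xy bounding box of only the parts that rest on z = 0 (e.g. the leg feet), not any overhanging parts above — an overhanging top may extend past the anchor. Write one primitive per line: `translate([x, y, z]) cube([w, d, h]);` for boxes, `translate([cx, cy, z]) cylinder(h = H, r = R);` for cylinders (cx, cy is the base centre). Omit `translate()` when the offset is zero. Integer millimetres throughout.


translate([782, 755, 0]) cylinder(h = 3479, r = 300);


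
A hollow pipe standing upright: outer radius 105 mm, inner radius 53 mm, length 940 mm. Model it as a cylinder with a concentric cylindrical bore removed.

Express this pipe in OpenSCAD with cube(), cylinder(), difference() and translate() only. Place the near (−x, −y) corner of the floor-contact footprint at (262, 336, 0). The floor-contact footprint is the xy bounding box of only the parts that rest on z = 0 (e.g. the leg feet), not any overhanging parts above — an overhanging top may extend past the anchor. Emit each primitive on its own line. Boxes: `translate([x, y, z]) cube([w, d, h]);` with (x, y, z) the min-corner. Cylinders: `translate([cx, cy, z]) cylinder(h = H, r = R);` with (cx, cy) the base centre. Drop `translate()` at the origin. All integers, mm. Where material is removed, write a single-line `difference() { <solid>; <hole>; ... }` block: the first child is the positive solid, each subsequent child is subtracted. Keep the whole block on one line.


difference() { translate([367, 441, 0]) cylinder(h = 940, r = 105); translate([367, 441, 0]) cylinder(h = 940, r = 53); }


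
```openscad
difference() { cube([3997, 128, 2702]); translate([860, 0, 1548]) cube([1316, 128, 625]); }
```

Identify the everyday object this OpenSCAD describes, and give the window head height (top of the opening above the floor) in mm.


A wall with a window opening. The window head height is 2173 mm.

A wall with a rectangular opening subtracted — a window. Sill at z = 1548, opening 625 mm tall, so the head is at 1548 + 625 = 2173 mm.


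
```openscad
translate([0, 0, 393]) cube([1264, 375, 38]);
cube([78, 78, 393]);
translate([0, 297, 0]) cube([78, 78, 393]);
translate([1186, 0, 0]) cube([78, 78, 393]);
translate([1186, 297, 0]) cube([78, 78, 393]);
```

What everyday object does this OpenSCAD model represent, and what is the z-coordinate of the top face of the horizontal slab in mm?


A bench. The seat-top height is 431 mm.

A long slab on four corner posts — a bench. The slab sits at z = 393 with thickness 38, so the top is 393 + 38 = 431 mm.


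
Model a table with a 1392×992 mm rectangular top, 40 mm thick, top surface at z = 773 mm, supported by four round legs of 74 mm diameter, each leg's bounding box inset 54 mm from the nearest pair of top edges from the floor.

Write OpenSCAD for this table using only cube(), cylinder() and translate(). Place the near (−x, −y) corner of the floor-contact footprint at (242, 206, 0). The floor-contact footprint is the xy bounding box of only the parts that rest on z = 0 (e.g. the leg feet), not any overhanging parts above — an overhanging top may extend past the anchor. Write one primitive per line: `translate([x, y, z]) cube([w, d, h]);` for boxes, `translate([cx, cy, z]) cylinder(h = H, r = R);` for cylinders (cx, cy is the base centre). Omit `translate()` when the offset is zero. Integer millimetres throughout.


translate([188, 152, 733]) cube([1392, 992, 40]);
translate([279, 243, 0]) cylinder(h = 733, r = 37);
translate([1489, 243, 0]) cylinder(h = 733, r = 37);
translate([279, 1053, 0]) cylinder(h = 733, r = 37);
translate([1489, 1053, 0]) cylinder(h = 733, r = 37);


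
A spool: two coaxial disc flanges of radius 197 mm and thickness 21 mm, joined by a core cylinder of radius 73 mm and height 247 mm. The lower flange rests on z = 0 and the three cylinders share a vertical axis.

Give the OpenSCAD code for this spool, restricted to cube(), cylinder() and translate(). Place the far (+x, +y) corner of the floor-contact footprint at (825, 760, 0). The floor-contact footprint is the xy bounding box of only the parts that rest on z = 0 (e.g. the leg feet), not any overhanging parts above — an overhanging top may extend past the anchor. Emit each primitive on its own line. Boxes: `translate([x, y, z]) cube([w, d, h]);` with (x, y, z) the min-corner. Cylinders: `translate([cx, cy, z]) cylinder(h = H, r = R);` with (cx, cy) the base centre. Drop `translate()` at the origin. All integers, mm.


translate([628, 563, 0]) cylinder(h = 21, r = 197);
translate([628, 563, 21]) cylinder(h = 247, r = 73);
translate([628, 563, 268]) cylinder(h = 21, r = 197);


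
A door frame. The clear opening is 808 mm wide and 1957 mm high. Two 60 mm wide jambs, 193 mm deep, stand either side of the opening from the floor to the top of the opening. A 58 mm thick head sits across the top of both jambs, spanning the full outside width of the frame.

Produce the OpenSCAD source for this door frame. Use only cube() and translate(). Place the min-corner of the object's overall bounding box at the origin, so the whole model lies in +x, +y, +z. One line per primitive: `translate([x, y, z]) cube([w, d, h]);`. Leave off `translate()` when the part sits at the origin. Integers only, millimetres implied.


cube([60, 193, 1957]);
translate([868, 0, 0]) cube([60, 193, 1957]);
translate([0, 0, 1957]) cube([928, 193, 58]);


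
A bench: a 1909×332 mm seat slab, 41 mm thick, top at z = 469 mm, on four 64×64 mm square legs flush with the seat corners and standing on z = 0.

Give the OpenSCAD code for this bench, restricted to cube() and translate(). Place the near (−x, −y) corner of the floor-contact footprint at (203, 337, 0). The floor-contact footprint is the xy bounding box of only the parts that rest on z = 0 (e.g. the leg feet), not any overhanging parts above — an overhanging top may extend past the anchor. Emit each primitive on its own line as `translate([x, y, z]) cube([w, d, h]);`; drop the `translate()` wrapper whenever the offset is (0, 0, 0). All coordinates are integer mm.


// leg_h = 469 − 41 = 428
translate([203, 337, 428]) cube([1909, 332, 41]);
translate([203, 337, 0]) cube([64, 64, 428]);
translate([203, 605, 0]) cube([64, 64, 428]);
translate([2048, 337, 0]) cube([64, 64, 428]);
translate([2048, 605, 0]) cube([64, 64, 428]);


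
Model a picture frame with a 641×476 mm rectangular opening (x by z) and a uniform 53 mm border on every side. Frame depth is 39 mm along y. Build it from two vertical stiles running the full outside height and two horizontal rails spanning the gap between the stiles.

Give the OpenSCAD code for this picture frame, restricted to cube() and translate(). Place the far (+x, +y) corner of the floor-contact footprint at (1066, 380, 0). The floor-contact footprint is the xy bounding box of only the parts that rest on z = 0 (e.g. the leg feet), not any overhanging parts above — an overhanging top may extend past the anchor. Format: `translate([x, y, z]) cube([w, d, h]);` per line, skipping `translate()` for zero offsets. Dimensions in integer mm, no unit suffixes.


translate([319, 341, 0]) cube([53, 39, 582]);
translate([1013, 341, 0]) cube([53, 39, 582]);
translate([372, 341, 0]) cube([641, 39, 53]);
translate([372, 341, 529]) cube([641, 39, 53]);


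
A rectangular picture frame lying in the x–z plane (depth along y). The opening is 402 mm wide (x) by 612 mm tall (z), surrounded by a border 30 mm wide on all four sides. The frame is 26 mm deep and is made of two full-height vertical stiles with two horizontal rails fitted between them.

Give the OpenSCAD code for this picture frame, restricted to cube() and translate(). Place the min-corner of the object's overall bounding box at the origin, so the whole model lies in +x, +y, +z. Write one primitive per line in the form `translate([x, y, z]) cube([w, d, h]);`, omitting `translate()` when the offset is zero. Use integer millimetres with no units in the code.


cube([30, 26, 672]);
translate([432, 0, 0]) cube([30, 26, 672]);
translate([30, 0, 0]) cube([402, 26, 30]);
translate([30, 0, 642]) cube([402, 26, 30]);


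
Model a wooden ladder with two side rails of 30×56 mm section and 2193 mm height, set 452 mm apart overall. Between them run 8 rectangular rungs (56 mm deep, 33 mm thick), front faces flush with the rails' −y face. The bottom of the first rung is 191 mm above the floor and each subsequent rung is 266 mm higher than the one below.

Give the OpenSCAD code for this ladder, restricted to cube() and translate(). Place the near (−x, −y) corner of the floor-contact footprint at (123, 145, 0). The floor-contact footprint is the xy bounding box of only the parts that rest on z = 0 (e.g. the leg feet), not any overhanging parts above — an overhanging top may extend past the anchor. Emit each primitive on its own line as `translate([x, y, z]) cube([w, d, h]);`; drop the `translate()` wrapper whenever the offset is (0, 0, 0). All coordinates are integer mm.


translate([123, 145, 0]) cube([30, 56, 2193]);
translate([545, 145, 0]) cube([30, 56, 2193]);
translate([153, 145, 191]) cube([392, 56, 33]);
translate([153, 145, 457]) cube([392, 56, 33]);
translate([153, 145, 723]) cube([392, 56, 33]);
translate([153, 145, 989]) cube([392, 56, 33]);
translate([153, 145, 1255]) cube([392, 56, 33]);
translate([153, 145, 1521]) cube([392, 56, 33]);
translate([153, 145, 1787]) cube([392, 56, 33]);
translate([153, 145, 2053]) cube([392, 56, 33]);


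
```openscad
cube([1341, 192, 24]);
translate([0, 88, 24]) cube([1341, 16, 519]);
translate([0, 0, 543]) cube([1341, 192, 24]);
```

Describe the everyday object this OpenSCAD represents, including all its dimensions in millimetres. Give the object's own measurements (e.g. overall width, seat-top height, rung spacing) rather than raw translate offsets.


An I-beam lying along x, 1341 mm long. Overall section height 567 mm. Two flanges 192 mm wide (y) and 24 mm thick, one on the floor and one at the top; a web 16 mm thick runs between them, centred on the flange width.


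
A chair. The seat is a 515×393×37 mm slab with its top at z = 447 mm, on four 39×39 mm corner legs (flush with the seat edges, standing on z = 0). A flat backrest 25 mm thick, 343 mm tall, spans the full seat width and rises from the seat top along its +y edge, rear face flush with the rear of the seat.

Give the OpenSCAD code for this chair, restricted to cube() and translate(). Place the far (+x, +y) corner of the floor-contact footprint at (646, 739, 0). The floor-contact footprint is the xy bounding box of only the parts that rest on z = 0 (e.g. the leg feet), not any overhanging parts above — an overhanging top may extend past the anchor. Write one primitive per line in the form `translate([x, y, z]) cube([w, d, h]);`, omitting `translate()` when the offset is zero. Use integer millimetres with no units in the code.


translate([131, 346, 410]) cube([515, 393, 37]);
translate([131, 346, 0]) cube([39, 39, 410]);
translate([607, 346, 0]) cube([39, 39, 410]);
translate([131, 700, 0]) cube([39, 39, 410]);
translate([607, 700, 0]) cube([39, 39, 410]);
translate([131, 714, 447]) cube([515, 25, 343]);


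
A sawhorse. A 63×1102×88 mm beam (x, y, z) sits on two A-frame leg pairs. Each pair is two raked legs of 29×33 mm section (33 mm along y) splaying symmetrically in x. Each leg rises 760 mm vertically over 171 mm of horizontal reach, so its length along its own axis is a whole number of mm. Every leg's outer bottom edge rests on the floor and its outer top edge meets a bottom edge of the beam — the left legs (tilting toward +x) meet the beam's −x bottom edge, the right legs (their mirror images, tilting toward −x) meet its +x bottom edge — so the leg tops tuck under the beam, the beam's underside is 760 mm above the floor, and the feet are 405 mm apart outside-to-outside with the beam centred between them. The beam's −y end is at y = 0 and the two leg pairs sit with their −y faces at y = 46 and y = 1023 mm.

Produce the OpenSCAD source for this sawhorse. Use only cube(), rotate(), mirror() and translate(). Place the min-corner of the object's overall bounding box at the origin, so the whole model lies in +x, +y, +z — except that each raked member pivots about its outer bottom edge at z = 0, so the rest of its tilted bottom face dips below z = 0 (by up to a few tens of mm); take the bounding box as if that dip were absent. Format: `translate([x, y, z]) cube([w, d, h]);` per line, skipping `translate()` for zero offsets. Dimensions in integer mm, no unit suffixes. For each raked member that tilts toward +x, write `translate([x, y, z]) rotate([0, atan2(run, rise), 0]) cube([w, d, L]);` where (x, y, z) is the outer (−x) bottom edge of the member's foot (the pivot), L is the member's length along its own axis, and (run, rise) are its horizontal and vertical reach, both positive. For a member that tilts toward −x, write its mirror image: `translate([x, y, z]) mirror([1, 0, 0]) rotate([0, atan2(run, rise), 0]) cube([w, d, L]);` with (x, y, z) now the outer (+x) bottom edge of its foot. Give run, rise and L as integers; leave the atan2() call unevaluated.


translate([171, 0, 760]) cube([63, 1102, 88]);
translate([0, 46, 0]) rotate([0, atan2(171, 760), 0]) cube([29, 33, 779]);
translate([405, 46, 0]) mirror([1, 0, 0]) rotate([0, atan2(171, 760), 0]) cube([29, 33, 779]);
translate([0, 1023, 0]) rotate([0, atan2(171, 760), 0]) cube([29, 33, 779]);
translate([405, 1023, 0]) mirror([1, 0, 0]) rotate([0, atan2(171, 760), 0]) cube([29, 33, 779]);


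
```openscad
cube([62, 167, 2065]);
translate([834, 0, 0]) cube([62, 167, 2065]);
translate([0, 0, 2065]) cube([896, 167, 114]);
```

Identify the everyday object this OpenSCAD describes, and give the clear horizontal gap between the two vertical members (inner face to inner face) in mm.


A door frame. The clear opening width is 772 mm.

Two 2065 mm tall posts with a header on top — a door frame. The left jamb is 62 mm wide at x = 0; the right jamb starts at x = 834. The clear opening is 834 − 62 = 772 mm.


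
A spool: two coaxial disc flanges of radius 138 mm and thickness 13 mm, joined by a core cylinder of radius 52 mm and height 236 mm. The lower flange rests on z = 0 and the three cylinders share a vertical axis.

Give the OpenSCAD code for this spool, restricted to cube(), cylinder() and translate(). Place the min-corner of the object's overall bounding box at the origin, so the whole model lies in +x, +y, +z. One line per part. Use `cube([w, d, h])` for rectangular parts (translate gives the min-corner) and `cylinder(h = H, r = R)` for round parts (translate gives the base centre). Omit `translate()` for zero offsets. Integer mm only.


translate([138, 138, 0]) cylinder(h = 13, r = 138);
translate([138, 138, 13]) cylinder(h = 236, r = 52);
translate([138, 138, 249]) cylinder(h = 13, r = 138);


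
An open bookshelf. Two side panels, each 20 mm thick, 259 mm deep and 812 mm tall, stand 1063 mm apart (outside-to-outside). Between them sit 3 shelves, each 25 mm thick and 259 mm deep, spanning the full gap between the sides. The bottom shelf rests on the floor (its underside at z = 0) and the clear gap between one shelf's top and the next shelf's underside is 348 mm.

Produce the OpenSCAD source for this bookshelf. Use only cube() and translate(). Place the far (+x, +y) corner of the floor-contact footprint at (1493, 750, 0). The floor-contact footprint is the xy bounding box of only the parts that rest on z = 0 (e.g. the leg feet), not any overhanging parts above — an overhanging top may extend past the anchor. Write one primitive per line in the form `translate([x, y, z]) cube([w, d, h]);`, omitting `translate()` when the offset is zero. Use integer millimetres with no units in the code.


translate([430, 491, 0]) cube([20, 259, 812]);
translate([1473, 491, 0]) cube([20, 259, 812]);
translate([450, 491, 0]) cube([1023, 259, 25]);
translate([450, 491, 373]) cube([1023, 259, 25]);
translate([450, 491, 746]) cube([1023, 259, 25]);


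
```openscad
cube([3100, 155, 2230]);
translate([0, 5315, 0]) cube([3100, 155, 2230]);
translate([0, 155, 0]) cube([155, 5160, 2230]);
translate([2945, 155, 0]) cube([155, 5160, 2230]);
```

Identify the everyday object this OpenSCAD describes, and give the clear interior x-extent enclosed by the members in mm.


A house (or room) frame. The interior width is 2790 mm.

Four 2230 mm walls enclosing a rectangle with no floor or roof — a room or house frame. Outside width is 3100 mm and wall thickness is 155 mm, so the interior width is 3100 − 2 × 155 = 2790 mm.


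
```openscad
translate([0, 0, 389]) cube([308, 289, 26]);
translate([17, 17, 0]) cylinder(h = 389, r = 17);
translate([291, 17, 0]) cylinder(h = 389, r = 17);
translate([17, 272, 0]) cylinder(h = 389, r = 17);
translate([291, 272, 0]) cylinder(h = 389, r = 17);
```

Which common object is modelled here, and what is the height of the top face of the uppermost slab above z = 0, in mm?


A stool. The seat height is 415 mm.

A 308×289×26 slab at z = 389 on four corner cylinders — a stool. The seat top is 389 + 26 = 415 mm.


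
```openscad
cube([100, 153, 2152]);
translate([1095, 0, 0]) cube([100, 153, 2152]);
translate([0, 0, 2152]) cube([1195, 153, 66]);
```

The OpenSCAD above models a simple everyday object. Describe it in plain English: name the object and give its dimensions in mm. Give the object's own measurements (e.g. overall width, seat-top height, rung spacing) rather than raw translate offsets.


A door frame. The clear opening is 995 mm wide and 2152 mm high. Two 100 mm wide jambs, 153 mm deep, stand either side of the opening from the floor to the top of the opening. A 66 mm thick head sits across the top of both jambs, spanning the full outside width of the frame.


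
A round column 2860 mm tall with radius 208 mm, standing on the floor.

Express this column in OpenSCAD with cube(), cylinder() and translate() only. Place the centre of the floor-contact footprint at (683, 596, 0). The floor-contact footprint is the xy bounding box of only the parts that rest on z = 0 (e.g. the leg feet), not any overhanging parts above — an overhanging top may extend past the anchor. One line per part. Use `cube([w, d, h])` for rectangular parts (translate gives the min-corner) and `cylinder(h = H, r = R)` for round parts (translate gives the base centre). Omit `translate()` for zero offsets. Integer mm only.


translate([683, 596, 0]) cylinder(h = 2860, r = 208);


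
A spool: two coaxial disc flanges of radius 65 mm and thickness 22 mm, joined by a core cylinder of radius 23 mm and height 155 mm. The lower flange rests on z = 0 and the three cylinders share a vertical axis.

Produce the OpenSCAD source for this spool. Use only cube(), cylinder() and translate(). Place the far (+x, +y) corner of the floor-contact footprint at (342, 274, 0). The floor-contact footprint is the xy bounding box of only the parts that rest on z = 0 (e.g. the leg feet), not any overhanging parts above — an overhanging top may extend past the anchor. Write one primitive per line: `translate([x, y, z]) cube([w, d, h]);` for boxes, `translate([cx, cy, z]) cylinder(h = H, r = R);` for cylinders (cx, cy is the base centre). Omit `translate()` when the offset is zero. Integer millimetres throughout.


translate([277, 209, 0]) cylinder(h = 22, r = 65);
translate([277, 209, 22]) cylinder(h = 155, r = 23);
translate([277, 209, 177]) cylinder(h = 22, r = 65);


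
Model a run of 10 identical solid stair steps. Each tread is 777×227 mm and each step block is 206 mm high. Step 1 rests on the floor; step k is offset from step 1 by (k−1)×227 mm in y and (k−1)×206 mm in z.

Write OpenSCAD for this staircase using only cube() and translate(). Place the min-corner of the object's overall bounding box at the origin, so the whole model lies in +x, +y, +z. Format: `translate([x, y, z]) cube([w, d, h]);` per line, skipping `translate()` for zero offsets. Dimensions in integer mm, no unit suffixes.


cube([777, 227, 206]);
translate([0, 227, 206]) cube([777, 227, 206]);
translate([0, 454, 412]) cube([777, 227, 206]);
translate([0, 681, 618]) cube([777, 227, 206]);
translate([0, 908, 824]) cube([777, 227, 206]);
translate([0, 1135, 1030]) cube([777, 227, 206]);
translate([0, 1362, 1236]) cube([777, 227, 206]);
translate([0, 1589, 1442]) cube([777, 227, 206]);
translate([0, 1816, 1648]) cube([777, 227, 206]);
translate([0, 2043, 1854]) cube([777, 227, 206]);


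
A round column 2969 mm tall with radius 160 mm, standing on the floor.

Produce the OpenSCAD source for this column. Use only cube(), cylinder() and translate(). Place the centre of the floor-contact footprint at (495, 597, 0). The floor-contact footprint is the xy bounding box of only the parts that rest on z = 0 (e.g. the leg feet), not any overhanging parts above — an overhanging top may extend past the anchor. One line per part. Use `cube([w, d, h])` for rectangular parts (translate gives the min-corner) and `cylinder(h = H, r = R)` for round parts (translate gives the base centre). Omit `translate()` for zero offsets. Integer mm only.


translate([495, 597, 0]) cylinder(h = 2969, r = 160);


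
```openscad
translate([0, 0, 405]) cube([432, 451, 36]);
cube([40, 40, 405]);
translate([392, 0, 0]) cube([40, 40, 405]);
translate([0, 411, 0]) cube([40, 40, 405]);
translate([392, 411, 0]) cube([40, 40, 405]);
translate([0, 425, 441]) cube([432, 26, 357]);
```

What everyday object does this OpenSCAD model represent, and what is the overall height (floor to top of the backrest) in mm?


A chair. The overall height is 798 mm.

A slab on four corner posts with a tall panel at the back — a chair. The seat slab sits at z = 405 with thickness 36, and the 357 mm backrest starts at the seat top, so the overall height is 405 + 36 + 357 = 798 mm.


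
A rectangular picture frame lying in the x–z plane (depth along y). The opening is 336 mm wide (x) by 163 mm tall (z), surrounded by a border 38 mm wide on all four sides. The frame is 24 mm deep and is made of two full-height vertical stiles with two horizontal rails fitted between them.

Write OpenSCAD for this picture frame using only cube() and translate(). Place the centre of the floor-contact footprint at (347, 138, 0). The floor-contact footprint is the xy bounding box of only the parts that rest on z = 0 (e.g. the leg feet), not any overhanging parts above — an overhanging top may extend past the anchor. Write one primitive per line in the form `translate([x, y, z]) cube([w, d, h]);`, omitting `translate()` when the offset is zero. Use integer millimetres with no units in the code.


translate([141, 126, 0]) cube([38, 24, 239]);
translate([515, 126, 0]) cube([38, 24, 239]);
translate([179, 126, 0]) cube([336, 24, 38]);
translate([179, 126, 201]) cube([336, 24, 38]);


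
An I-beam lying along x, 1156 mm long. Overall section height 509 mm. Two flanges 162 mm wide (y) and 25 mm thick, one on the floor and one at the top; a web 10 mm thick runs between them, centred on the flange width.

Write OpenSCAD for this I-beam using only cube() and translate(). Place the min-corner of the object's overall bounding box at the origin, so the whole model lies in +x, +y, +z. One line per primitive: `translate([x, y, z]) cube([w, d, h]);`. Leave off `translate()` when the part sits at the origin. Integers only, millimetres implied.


cube([1156, 162, 25]);
translate([0, 76, 25]) cube([1156, 10, 459]);
translate([0, 0, 484]) cube([1156, 162, 25]);


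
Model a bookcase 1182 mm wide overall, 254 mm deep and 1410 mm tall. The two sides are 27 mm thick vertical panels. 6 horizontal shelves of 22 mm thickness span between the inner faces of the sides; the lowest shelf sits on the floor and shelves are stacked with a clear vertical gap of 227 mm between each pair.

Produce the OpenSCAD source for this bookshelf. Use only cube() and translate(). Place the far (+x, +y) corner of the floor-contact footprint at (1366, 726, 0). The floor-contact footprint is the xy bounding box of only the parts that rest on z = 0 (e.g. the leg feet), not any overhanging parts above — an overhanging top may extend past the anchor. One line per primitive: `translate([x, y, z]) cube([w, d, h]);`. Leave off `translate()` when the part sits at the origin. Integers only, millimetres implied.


translate([184, 472, 0]) cube([27, 254, 1410]);
translate([1339, 472, 0]) cube([27, 254, 1410]);
translate([211, 472, 0]) cube([1128, 254, 22]);
translate([211, 472, 249]) cube([1128, 254, 22]);
translate([211, 472, 498]) cube([1128, 254, 22]);
translate([211, 472, 747]) cube([1128, 254, 22]);
translate([211, 472, 996]) cube([1128, 254, 22]);
translate([211, 472, 1245]) cube([1128, 254, 22]);


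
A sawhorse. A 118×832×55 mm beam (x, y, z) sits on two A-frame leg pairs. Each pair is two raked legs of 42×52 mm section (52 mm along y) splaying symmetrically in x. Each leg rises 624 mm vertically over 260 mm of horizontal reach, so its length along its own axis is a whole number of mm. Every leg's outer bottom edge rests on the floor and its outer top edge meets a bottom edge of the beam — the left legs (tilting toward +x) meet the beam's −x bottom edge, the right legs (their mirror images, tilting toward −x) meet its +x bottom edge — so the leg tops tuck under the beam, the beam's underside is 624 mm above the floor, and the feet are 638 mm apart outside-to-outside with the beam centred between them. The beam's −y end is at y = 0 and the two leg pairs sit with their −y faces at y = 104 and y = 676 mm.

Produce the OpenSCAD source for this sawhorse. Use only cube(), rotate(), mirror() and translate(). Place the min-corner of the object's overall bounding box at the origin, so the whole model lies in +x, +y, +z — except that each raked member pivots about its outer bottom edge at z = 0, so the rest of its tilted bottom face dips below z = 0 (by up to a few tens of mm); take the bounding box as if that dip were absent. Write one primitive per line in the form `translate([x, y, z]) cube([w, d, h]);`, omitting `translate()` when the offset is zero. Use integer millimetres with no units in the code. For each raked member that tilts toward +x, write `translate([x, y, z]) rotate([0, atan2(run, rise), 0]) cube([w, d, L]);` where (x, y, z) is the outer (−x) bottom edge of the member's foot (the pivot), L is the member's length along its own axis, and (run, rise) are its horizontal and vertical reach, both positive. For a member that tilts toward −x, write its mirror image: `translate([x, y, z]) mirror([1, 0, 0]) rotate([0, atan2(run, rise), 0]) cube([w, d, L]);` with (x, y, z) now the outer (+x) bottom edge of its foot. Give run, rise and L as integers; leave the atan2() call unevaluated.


translate([260, 0, 624]) cube([118, 832, 55]);
translate([0, 104, 0]) rotate([0, atan2(260, 624), 0]) cube([42, 52, 676]);
translate([638, 104, 0]) mirror([1, 0, 0]) rotate([0, atan2(260, 624), 0]) cube([42, 52, 676]);
translate([0, 676, 0]) rotate([0, atan2(260, 624), 0]) cube([42, 52, 676]);
translate([638, 676, 0]) mirror([1, 0, 0]) rotate([0, atan2(260, 624), 0]) cube([42, 52, 676]);


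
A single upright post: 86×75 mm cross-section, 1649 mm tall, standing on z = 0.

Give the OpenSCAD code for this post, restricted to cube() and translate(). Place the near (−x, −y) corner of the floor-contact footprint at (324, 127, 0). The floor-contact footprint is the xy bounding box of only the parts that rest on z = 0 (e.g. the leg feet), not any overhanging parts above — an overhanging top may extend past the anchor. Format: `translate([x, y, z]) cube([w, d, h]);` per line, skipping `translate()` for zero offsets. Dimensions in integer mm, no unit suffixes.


translate([324, 127, 0]) cube([86, 75, 1649]);


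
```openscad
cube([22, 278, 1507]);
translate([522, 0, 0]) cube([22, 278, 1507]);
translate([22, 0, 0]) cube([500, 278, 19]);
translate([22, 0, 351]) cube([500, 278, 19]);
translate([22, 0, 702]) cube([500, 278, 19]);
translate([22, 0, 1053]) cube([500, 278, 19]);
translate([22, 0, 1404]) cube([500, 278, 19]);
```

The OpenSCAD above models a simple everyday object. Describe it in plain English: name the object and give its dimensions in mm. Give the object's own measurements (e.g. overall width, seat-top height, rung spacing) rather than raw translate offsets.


An open bookshelf. Two side panels, each 22 mm thick, 278 mm deep and 1507 mm tall, stand 544 mm apart (outside-to-outside). Between them sit 5 shelves, each 19 mm thick and 278 mm deep, spanning the full gap between the sides. The bottom shelf rests on the floor (its underside at z = 0) and the clear gap between one shelf's top and the next shelf's underside is 332 mm.


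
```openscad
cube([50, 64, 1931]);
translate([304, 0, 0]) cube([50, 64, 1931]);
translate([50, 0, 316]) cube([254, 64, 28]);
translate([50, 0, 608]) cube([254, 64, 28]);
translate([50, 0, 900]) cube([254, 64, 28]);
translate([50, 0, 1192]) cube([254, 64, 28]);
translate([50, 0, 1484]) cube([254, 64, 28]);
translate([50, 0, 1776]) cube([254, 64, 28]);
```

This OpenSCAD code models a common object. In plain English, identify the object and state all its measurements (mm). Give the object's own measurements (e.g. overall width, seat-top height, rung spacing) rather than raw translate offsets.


A straight ladder. Two 50×64 mm vertical rails, 1931 mm tall, stand 354 mm apart (outside-to-outside) with their front faces coplanar on the −y side. 6 rungs, each 64 mm deep and 28 mm tall, span between the inner faces of the rails, front faces flush with the rails. The lowest rung's underside is at z = 316 mm and rungs are spaced 292 mm apart (underside to underside).


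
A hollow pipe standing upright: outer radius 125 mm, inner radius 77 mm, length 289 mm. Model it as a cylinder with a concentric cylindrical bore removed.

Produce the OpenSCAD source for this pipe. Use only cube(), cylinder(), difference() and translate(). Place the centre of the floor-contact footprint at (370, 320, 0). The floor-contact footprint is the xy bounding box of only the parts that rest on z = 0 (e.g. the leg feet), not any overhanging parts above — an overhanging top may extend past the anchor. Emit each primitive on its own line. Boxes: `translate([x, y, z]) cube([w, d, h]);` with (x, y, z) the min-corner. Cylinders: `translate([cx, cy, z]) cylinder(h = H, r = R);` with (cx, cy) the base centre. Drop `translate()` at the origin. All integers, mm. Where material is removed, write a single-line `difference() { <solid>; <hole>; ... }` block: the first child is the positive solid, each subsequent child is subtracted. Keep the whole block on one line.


difference() { translate([370, 320, 0]) cylinder(h = 289, r = 125); translate([370, 320, 0]) cylinder(h = 289, r = 77); }
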